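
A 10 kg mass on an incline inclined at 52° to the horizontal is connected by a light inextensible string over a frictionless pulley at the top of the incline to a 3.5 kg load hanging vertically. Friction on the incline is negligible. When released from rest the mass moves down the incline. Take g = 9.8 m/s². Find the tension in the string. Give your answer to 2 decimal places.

For the mass on the incline: the weight component along the slope is m₁g sin 52° = 10 × 9.8 × 0.7880 = 77.224 N and the normal force is N = m₁g cos 52° = 60.335 N.
Newton's second law for the mass (down-slope positive): 77.224 − T = 10 a. For the hanging load (upward positive): T − 3.5 × 9.8 = 3.5 a.
Adding the two equations eliminates T: 42.924 = 13.5 a, so a = 3.1796 m/s².
Then from the hanging load's equation, T = 3.5 × (9.8 + 3.1796) = 45.429 N.

45.43 N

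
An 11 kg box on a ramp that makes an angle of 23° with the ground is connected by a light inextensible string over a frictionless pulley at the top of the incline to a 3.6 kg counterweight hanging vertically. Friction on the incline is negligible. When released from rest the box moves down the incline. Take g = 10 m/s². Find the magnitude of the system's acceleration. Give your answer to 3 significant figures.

0.478 m/s²

For the box on the incline: the weight component along the slope is m₁g sin 23° = 11 × 10 × 0.3907 = 42.977 N and the normal force is N = m₁g cos 23° = 101.256 N.
Newton's second law for the box (down-slope positive): 42.977 − T = 11 a. For the hanging counterweight (upward positive): T − 3.6 × 10 = 3.6 a.
Adding the two equations eliminates T: 6.977 = 14.6 a, so a = 0.4779 m/s².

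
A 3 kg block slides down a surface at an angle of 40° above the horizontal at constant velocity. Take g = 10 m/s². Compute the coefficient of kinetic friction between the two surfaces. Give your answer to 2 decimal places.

At constant velocity the net force along the incline is zero: mg sin 40° = μ mg cos 40°.
So μ = tan 40° = 0.6428 / 0.7660 = 0.8392.

0.84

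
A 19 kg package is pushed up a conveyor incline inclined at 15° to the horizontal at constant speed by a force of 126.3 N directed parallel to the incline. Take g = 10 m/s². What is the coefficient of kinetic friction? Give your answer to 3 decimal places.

At constant speed ΣF = 0 along the incline. The applied 126.3 N acts up the slope; the weight component mg sin 15° = 49.176 N and kinetic friction μN both act down the slope.
So 126.3 = 49.176 + μ × 183.526, giving μ = (126.3 − 49.176) / 183.526 = 0.4202.

0.420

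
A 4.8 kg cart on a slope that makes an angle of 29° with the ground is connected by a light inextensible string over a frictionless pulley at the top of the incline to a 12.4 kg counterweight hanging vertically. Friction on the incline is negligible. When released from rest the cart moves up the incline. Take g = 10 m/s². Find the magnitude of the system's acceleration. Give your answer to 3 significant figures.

5.86 m/s²

For the cart on the incline: the weight component along the slope is m₁g sin 29° = 4.8 × 10 × 0.4848 = 23.270 N and the normal force is N = m₁g cos 29° = 41.982 N.
Newton's second law for the cart (up-slope positive): T − 23.270 = 4.8 a. For the hanging counterweight (downward positive): 12.4 × 10 − T = 12.4 a.
Adding the two equations eliminates T: 100.730 = 17.2 a, so a = 5.8564 m/s².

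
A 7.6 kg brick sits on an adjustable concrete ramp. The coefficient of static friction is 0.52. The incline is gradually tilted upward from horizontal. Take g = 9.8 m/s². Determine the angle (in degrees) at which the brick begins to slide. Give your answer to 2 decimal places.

27.47°

At the threshold of sliding, static friction is at its maximum μ_s N and exactly balances the weight component along the incline: mg sin θ = μ_s mg cos θ.
Hence tan θ = μ_s = 0.52, so θ = arctan(0.52) = 27.4744°.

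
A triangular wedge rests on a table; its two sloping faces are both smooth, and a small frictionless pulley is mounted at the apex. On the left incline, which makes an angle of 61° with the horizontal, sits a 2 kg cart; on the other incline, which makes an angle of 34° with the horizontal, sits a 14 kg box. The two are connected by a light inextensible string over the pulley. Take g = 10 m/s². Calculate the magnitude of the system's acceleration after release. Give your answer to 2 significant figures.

3.8 m/s²

Resolve each weight along its own incline: the 2 kg mass has component 2 × 10 × sin 61° = 17.492 N down its slope, and the 14 kg mass has 14 × 10 × sin 34° = 78.287 N down its slope.
The 14 kg side's 78.287 N exceeds the other side's 17.492 N, so that mass slides down and the 2 kg mass slides up. Taking that direction as positive, Newton's second law for the whole system gives 78.287 − 17.492 = (2 + 14) a, so a = 60.795 / 16 = 3.7997 m/s².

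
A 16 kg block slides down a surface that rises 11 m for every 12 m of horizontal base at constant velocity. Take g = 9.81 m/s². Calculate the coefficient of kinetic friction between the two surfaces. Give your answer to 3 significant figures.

0.917

At constant velocity the net force along the incline is zero: mg sin 42.51° = μ mg cos 42.51°.
So μ = tan 42.51° = 0.6757 / 0.7372 = 0.9166.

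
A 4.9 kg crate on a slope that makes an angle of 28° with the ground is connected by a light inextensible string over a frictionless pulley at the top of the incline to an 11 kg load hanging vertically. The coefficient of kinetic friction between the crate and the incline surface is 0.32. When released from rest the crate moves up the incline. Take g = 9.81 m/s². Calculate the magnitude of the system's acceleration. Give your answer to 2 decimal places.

For the crate on the incline: the weight component along the slope is m₁g sin 28° = 4.9 × 9.81 × 0.4695 = 22.568 N and the normal force is N = m₁g cos 28° = 42.442 N.
Kinetic friction opposes the crate's motion up the incline: f = μN = 0.32 × 42.442 = 13.581 N acting down the slope.
Newton's second law for the crate (up-slope positive): T − 22.568 − 13.581 = 4.9 a. For the hanging load (downward positive): 11 × 9.81 − T = 11 a.
Adding the two equations eliminates T: 71.761 = 15.9 a, so a = 4.5133 m/s².

4.51 m/s²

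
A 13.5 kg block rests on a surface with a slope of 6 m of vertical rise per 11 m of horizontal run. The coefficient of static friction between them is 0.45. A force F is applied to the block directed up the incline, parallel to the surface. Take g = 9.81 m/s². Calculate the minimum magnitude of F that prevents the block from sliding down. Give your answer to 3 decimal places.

11.098 N

The normal force is N = mg cos 28.61° = 116.264 N. With F at its minimum the block is on the verge of sliding down, so static friction is at its maximum μ_s N = 0.45 × 116.264 = 52.319 N and acts up the slope.
Equilibrium along the incline: F + μ_s N = mg sin 28.61°, so F = 63.417 − 52.319 = 11.098 N.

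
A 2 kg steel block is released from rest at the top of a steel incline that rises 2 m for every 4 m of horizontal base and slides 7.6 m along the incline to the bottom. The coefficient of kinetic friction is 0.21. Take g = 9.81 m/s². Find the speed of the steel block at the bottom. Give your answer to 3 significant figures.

6.22 m/s

The weight component along the incline is mg sin 26.57° = 8.774 N and the normal force is N = mg cos 26.57° = 17.549 N.
Friction up the slope is f = μN = 0.21 × 17.549 = 3.685 N, so the net downslope force is 8.774 − 3.685 = 5.089 N and a = 5.089 / 2 = 2.5445 m/s².
Starting from rest over a distance of 7.6 m, v² = 2aL = 2 × 2.5445 × 7.6 = 38.6764, so v = 6.2190 m/s.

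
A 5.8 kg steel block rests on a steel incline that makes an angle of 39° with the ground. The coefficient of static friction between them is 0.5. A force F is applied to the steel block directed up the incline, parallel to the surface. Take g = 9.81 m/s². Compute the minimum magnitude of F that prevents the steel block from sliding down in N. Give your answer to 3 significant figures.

The normal force is N = mg cos 39° = 44.218 N. With F at its minimum the steel block is on the verge of sliding down, so static friction is at its maximum μ_s N = 0.5 × 44.218 = 22.109 N and acts up the slope.
Equilibrium along the incline: F + μ_s N = mg sin 39°, so F = 35.807 − 22.109 = 13.698 N.

13.7 N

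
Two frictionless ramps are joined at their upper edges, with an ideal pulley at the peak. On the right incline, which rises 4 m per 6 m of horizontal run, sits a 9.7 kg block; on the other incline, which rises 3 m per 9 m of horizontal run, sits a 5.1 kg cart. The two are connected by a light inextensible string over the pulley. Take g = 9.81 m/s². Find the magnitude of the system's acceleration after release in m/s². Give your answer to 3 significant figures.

Resolve each weight along its own incline: the 9.7 kg mass has component 9.7 × 9.81 × sin 33.69° = 52.784 N down its slope, and the 5.1 kg mass has 5.1 × 9.81 × sin 18.43° = 15.821 N down its slope.
The 9.7 kg side's 52.784 N exceeds the other side's 15.821 N, so that mass slides down and the 5.1 kg mass slides up. Taking that direction as positive, Newton's second law for the whole system gives 52.784 − 15.821 = (9.7 + 5.1) a, so a = 36.963 / 14.8 = 2.4975 m/s².

2.50 m/s²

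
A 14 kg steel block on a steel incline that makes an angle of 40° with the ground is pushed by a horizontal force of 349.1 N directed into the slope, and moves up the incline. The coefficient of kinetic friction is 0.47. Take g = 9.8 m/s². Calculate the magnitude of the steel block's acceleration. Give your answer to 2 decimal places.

The horizontal push has components F cos 40° = 349.1 × 0.7660 = 267.411 N up the incline and F sin 40° = 349.1 × 0.6428 = 224.401 N pressing into the surface.
The normal force is therefore N = mg cos 40° + F sin 40° = 105.095 + 224.401 = 329.496 N, and kinetic friction down the slope is μN = 0.47 × 329.496 = 154.863 N.
Along the incline: F cos 40° − mg sin 40° − μN = ma, so 267.411 − 88.192 − 154.863 = 14 a, giving a = 1.7397 m/s².

1.74 m/s²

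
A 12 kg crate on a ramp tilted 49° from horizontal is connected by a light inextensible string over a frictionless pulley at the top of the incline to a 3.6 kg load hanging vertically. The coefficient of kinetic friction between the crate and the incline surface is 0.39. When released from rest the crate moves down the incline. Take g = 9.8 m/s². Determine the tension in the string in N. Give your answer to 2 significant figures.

For the crate on the incline: the weight component along the slope is m₁g sin 49° = 12 × 9.8 × 0.7547 = 88.753 N and the normal force is N = m₁g cos 49° = 77.153 N.
Kinetic friction opposes the crate's motion down the incline: f = μN = 0.39 × 77.153 = 30.090 N acting up the slope.
Newton's second law for the crate (down-slope positive): 88.753 − 30.090 − T = 12 a. For the hanging load (upward positive): T − 3.6 × 9.8 = 3.6 a.
Adding the two equations eliminates T: 23.383 = 15.6 a, so a = 1.4989 m/s².
Then from the hanging load's equation, T = 3.6 × (9.8 + 1.4989) = 40.676 N.

41 N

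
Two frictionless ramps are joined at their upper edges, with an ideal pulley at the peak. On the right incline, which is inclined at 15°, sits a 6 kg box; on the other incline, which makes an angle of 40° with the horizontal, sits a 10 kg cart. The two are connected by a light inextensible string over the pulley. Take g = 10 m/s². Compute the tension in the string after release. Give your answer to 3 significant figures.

Resolve each weight along its own incline: the 6 kg mass has component 6 × 10 × sin 15° = 15.529 N down its slope, and the 10 kg mass has 10 × 10 × sin 40° = 64.279 N down its slope.
The 10 kg side's 64.279 N exceeds the other side's 15.529 N, so that mass slides down and the 6 kg mass slides up. Taking that direction as positive, Newton's second law for the whole system gives 64.279 − 15.529 = (6 + 10) a, so a = 48.750 / 16 = 3.0469 m/s².
For the 6 kg mass (up-slope positive): T − 15.529 = 6 × 3.0469, so T = 33.810 N.

33.8 N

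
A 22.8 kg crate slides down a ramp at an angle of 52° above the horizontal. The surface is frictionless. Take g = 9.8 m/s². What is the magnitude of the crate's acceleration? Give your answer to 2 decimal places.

7.72 m/s²

Resolving the weight along the incline: the component pulling the crate down the slope is mg sin 52° = 22.8 × 9.8 × 0.7880 = 176.071 N, and the normal force is N = mg cos 52° = 22.8 × 9.8 × 0.6157 = 137.572 N.
With no friction the net force along the incline is 176.071 N, so a = g sin 52° = 176.071 / 22.8 = 7.7224 m/s².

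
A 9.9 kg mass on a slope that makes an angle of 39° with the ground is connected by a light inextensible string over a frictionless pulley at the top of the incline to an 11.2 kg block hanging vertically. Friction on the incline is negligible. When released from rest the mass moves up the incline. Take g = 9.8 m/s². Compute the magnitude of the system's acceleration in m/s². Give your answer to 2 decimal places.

For the mass on the incline: the weight component along the slope is m₁g sin 39° = 9.9 × 9.8 × 0.6293 = 61.055 N and the normal force is N = m₁g cos 39° = 75.399 N.
Newton's second law for the mass (up-slope positive): T − 61.055 = 9.9 a. For the hanging block (downward positive): 11.2 × 9.8 − T = 11.2 a.
Adding the two equations eliminates T: 48.705 = 21.1 a, so a = 2.3083 m/s².

2.31 m/s²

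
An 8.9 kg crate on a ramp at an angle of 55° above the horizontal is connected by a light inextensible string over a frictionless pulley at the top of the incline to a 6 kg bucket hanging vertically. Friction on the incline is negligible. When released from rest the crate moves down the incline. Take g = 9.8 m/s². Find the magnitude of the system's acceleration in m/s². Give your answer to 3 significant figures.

0.849 m/s²

For the crate on the incline: the weight component along the slope is m₁g sin 55° = 8.9 × 9.8 × 0.8192 = 71.451 N and the normal force is N = m₁g cos 55° = 50.027 N.
Newton's second law for the crate (down-slope positive): 71.451 − T = 8.9 a. For the hanging bucket (upward positive): T − 6 × 9.8 = 6 a.
Adding the two equations eliminates T: 12.651 = 14.9 a, so a = 0.8491 m/s².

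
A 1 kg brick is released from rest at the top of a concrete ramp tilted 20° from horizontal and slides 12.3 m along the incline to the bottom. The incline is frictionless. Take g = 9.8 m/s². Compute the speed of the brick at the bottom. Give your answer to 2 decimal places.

9.08 m/s

The weight component along the incline is mg sin 20° = 3.352 N and the normal force is N = mg cos 20° = 9.209 N.
With no friction, a = g sin 20° = 3.3518 m/s².
Starting from rest over a distance of 12.3 m, v² = 2aL = 2 × 3.3518 × 12.3 = 82.4543, so v = 9.0804 m/s.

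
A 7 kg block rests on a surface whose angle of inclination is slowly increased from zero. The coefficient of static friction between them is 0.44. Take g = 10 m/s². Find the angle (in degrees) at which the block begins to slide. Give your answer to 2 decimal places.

At the threshold of sliding, static friction is at its maximum μ_s N and exactly balances the weight component along the incline: mg sin θ = μ_s mg cos θ.
Hence tan θ = μ_s = 0.44, so θ = arctan(0.44) = 23.7495°.

23.75°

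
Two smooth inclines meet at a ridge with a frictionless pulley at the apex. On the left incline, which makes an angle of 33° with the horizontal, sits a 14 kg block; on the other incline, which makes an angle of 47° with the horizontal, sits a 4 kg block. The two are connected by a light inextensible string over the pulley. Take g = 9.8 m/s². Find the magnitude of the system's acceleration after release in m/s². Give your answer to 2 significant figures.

Resolve each weight along its own incline: the 14 kg mass has component 14 × 9.8 × sin 33° = 74.724 N down its slope, and the 4 kg mass has 4 × 9.8 × sin 47° = 28.669 N down its slope.
The 14 kg side's 74.724 N exceeds the other side's 28.669 N, so that mass slides down and the 4 kg mass slides up. Taking that direction as positive, Newton's second law for the whole system gives 74.724 − 28.669 = (14 + 4) a, so a = 46.055 / 18 = 2.5586 m/s².

2.6 m/s²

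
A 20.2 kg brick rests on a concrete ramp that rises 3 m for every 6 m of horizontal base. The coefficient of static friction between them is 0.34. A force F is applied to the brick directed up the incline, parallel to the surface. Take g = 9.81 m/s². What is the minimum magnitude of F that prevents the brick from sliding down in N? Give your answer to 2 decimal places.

28.36 N

The normal force is N = mg cos 26.57° = 177.241 N. With F at its minimum the brick is on the verge of sliding down, so static friction is at its maximum μ_s N = 0.34 × 177.241 = 60.262 N and acts up the slope.
Equilibrium along the incline: F + μ_s N = mg sin 26.57°, so F = 88.621 − 60.262 = 28.359 N.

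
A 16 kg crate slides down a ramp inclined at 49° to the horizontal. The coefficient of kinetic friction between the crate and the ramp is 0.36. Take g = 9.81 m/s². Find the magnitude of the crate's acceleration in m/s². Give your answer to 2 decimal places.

5.09 m/s²

Resolving the weight along the incline: the component pulling the crate down the slope is mg sin 49° = 16 × 9.81 × 0.7547 = 118.458 N, and the normal force is N = mg cos 49° = 16 × 9.81 × 0.6561 = 102.981 N.
Kinetic friction acts up the slope with magnitude f = μN = 0.36 × 102.981 = 37.073 N.
Net force along the incline is 118.458 − 37.073 = 81.385 N, so a = 81.385 / 16 = 5.0866 m/s².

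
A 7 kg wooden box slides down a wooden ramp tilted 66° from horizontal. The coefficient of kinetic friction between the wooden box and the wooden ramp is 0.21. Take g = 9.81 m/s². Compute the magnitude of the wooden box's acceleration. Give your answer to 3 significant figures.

Resolving the weight along the incline: the component pulling the wooden box down the slope is mg sin 66° = 7 × 9.81 × 0.9135 = 62.730 N, and the normal force is N = mg cos 66° = 7 × 9.81 × 0.4067 = 27.928 N.
Kinetic friction acts up the slope with magnitude f = μN = 0.21 × 27.928 = 5.865 N.
Net force along the incline is 62.730 − 5.865 = 56.865 N, so a = 56.865 / 7 = 8.1236 m/s².

8.12 m/s²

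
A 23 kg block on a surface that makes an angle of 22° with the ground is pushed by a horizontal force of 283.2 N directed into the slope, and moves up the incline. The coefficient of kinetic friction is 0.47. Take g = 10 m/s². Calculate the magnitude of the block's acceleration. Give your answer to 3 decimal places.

1.145 m/s²

The horizontal push has components F cos 22° = 283.2 × 0.9272 = 262.583 N up the incline and F sin 22° = 283.2 × 0.3746 = 106.087 N pressing into the surface.
The normal force is therefore N = mg cos 22° + F sin 22° = 213.256 + 106.087 = 319.343 N, and kinetic friction down the slope is μN = 0.47 × 319.343 = 150.091 N.
Along the incline: F cos 22° − mg sin 22° − μN = ma, so 262.583 − 86.158 − 150.091 = 23 a, giving a = 1.1450 m/s².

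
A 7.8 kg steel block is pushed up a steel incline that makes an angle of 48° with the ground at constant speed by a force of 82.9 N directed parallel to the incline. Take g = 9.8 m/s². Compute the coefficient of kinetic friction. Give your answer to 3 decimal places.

At constant speed ΣF = 0 along the incline. The applied 82.9 N acts up the slope; the weight component mg sin 48° = 56.806 N and kinetic friction μN both act down the slope.
So 82.9 = 56.806 + μ × 51.148, giving μ = (82.9 − 56.806) / 51.148 = 0.5102.

0.510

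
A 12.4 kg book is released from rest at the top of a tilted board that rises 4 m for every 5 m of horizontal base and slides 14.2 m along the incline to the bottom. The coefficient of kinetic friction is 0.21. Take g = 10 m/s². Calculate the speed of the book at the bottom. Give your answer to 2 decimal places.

The weight component along the incline is mg sin 38.66° = 77.462 N and the normal force is N = mg cos 38.66° = 96.828 N.
Friction up the slope is f = μN = 0.21 × 96.828 = 20.334 N, so the net downslope force is 77.462 − 20.334 = 57.128 N and a = 57.128 / 12.4 = 4.6071 m/s².
Starting from rest over a distance of 14.2 m, v² = 2aL = 2 × 4.6071 × 14.2 = 130.8416, so v = 11.4386 m/s.

11.44 m/s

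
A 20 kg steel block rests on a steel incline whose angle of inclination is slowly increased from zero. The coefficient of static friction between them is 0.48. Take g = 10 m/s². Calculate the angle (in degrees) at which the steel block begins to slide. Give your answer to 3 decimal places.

25.641°

At the threshold of sliding, static friction is at its maximum μ_s N and exactly balances the weight component along the incline: mg sin θ = μ_s mg cos θ.
Hence tan θ = μ_s = 0.48, so θ = arctan(0.48) = 25.6410°.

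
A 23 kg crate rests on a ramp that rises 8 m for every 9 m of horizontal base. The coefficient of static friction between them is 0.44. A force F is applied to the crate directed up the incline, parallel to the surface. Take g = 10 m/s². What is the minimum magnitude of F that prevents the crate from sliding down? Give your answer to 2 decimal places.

The normal force is N = mg cos 41.63° = 171.904 N. With F at its minimum the crate is on the verge of sliding down, so static friction is at its maximum μ_s N = 0.44 × 171.904 = 75.638 N and acts up the slope.
Equilibrium along the incline: F + μ_s N = mg sin 41.63°, so F = 152.804 − 75.638 = 77.166 N.

77.17 N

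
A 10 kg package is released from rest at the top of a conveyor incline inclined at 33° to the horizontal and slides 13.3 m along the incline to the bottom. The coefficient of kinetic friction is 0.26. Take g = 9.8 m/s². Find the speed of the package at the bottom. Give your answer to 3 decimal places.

The weight component along the incline is mg sin 33° = 53.375 N and the normal force is N = mg cos 33° = 82.190 N.
Friction up the slope is f = μN = 0.26 × 82.190 = 21.369 N, so the net downslope force is 53.375 − 21.369 = 32.006 N and a = 32.006 / 10 = 3.2006 m/s².
Starting from rest over a distance of 13.3 m, v² = 2aL = 2 × 3.2006 × 13.3 = 85.1360, so v = 9.2269 m/s.

9.227 m/s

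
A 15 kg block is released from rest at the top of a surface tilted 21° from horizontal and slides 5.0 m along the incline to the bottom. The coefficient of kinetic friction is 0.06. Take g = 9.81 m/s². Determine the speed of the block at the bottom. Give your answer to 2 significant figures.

The weight component along the incline is mg sin 21° = 52.734 N and the normal force is N = mg cos 21° = 137.376 N.
Friction up the slope is f = μN = 0.06 × 137.376 = 8.243 N, so the net downslope force is 52.734 − 8.243 = 44.491 N and a = 44.491 / 15 = 2.9661 m/s².
Starting from rest over a distance of 5.0 m, v² = 2aL = 2 × 2.9661 × 5.0 = 29.6610, so v = 5.4462 m/s.

5.4 m/s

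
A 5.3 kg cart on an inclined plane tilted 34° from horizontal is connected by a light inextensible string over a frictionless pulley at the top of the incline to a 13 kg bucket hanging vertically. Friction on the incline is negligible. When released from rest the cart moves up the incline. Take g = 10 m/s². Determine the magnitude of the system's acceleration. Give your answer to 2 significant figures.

5.5 m/s²

For the cart on the incline: the weight component along the slope is m₁g sin 34° = 5.3 × 10 × 0.5592 = 29.638 N and the normal force is N = m₁g cos 34° = 43.939 N.
Newton's second law for the cart (up-slope positive): T − 29.638 = 5.3 a. For the hanging bucket (downward positive): 13 × 10 − T = 13 a.
Adding the two equations eliminates T: 100.362 = 18.3 a, so a = 5.4843 m/s².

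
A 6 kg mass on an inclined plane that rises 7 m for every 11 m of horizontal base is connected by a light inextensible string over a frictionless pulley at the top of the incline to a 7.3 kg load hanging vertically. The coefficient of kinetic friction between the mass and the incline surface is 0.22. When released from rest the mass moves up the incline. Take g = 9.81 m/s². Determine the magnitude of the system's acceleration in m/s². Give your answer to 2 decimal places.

2.19 m/s²

For the mass on the incline: the weight component along the slope is m₁g sin 32.47° = 6 × 9.81 × 0.5369 = 31.602 N and the normal force is N = m₁g cos 32.47° = 49.658 N.
Kinetic friction opposes the mass's motion up the incline: f = μN = 0.22 × 49.658 = 10.925 N acting down the slope.
Newton's second law for the mass (up-slope positive): T − 31.602 − 10.925 = 6 a. For the hanging load (downward positive): 7.3 × 9.81 − T = 7.3 a.
Adding the two equations eliminates T: 29.086 = 13.3 a, so a = 2.1869 m/s².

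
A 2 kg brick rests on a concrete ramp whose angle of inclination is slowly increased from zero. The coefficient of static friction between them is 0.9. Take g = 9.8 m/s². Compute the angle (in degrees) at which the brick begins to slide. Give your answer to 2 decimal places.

At the threshold of sliding, static friction is at its maximum μ_s N and exactly balances the weight component along the incline: mg sin θ = μ_s mg cos θ.
Hence tan θ = μ_s = 0.9, so θ = arctan(0.9) = 41.9872°.

41.99°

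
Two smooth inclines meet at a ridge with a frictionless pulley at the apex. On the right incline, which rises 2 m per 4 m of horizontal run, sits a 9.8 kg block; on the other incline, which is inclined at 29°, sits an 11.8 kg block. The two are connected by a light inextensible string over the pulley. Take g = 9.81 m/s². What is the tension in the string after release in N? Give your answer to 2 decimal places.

48.95 N

Resolve each weight along its own incline: the 9.8 kg mass has component 9.8 × 9.81 × sin 26.57° = 42.994 N down its slope, and the 11.8 kg mass has 11.8 × 9.81 × sin 29° = 56.121 N down its slope.
The 11.8 kg side's 56.121 N exceeds the other side's 42.994 N, so that mass slides down and the 9.8 kg mass slides up. Taking that direction as positive, Newton's second law for the whole system gives 56.121 − 42.994 = (9.8 + 11.8) a, so a = 13.127 / 21.6 = 0.6077 m/s².
For the 9.8 kg mass (up-slope positive): T − 42.994 = 9.8 × 0.6077, so T = 48.949 N.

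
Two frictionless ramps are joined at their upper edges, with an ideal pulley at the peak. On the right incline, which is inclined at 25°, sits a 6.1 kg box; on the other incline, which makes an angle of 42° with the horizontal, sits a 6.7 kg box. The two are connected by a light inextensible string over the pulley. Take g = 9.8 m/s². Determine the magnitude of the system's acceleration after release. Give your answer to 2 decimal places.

Resolve each weight along its own incline: the 6.1 kg mass has component 6.1 × 9.8 × sin 25° = 25.264 N down its slope, and the 6.7 kg mass has 6.7 × 9.8 × sin 42° = 43.935 N down its slope.
The 6.7 kg side's 43.935 N exceeds the other side's 25.264 N, so that mass slides down and the 6.1 kg mass slides up. Taking that direction as positive, Newton's second law for the whole system gives 43.935 − 25.264 = (6.1 + 6.7) a, so a = 18.671 / 12.8 = 1.4587 m/s².

1.46 m/s²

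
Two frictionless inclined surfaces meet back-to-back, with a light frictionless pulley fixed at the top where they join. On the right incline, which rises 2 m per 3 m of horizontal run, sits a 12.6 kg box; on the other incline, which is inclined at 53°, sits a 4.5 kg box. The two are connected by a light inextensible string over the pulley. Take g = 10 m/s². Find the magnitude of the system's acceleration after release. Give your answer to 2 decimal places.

Resolve each weight along its own incline: the 12.6 kg mass has component 12.6 × 10 × sin 33.69° = 69.892 N down its slope, and the 4.5 kg mass has 4.5 × 10 × sin 53° = 35.939 N down its slope.
The 12.6 kg side's 69.892 N exceeds the other side's 35.939 N, so that mass slides down and the 4.5 kg mass slides up. Taking that direction as positive, Newton's second law for the whole system gives 69.892 − 35.939 = (12.6 + 4.5) a, so a = 33.953 / 17.1 = 1.9856 m/s².

1.99 m/s²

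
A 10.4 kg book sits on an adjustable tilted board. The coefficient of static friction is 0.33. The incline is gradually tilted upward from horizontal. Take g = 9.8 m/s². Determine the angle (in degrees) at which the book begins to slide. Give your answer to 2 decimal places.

18.26°

At the threshold of sliding, static friction is at its maximum μ_s N and exactly balances the weight component along the incline: mg sin θ = μ_s mg cos θ.
Hence tan θ = μ_s = 0.33, so θ = arctan(0.33) = 18.2629°.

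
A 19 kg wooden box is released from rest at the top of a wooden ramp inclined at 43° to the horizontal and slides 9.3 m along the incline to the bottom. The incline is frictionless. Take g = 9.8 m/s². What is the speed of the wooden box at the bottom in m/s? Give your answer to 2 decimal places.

11.15 m/s

The weight component along the incline is mg sin 43° = 126.988 N and the normal force is N = mg cos 43° = 136.178 N.
With no friction, a = g sin 43° = 6.6836 m/s².
Starting from rest over a distance of 9.3 m, v² = 2aL = 2 × 6.6836 × 9.3 = 124.3150, so v = 11.1497 m/s.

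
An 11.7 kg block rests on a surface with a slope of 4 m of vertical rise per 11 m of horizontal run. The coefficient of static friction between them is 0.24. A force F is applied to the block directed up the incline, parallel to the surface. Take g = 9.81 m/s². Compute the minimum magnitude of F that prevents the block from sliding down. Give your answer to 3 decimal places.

The normal force is N = mg cos 19.98° = 107.867 N. With F at its minimum the block is on the verge of sliding down, so static friction is at its maximum μ_s N = 0.24 × 107.867 = 25.888 N and acts up the slope.
Equilibrium along the incline: F + μ_s N = mg sin 19.98°, so F = 39.224 − 25.888 = 13.336 N.

13.336 N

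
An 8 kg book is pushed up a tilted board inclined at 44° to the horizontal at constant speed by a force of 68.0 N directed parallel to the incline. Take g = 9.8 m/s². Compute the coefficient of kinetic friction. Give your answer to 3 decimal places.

At constant speed ΣF = 0 along the incline. The applied 68.0 N acts up the slope; the weight component mg sin 44° = 54.461 N and kinetic friction μN both act down the slope.
So 68.0 = 54.461 + μ × 56.396, giving μ = (68.0 − 54.461) / 56.396 = 0.2401.

0.240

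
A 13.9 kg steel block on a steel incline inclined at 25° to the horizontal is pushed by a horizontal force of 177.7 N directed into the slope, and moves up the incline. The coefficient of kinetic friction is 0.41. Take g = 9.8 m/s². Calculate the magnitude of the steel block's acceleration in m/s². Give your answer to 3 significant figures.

1.59 m/s²

The horizontal push has components F cos 25° = 177.7 × 0.9063 = 161.050 N up the incline and F sin 25° = 177.7 × 0.4226 = 75.096 N pressing into the surface.
The normal force is therefore N = mg cos 25° + F sin 25° = 123.456 + 75.096 = 198.552 N, and kinetic friction down the slope is μN = 0.41 × 198.552 = 81.406 N.
Along the incline: F cos 25° − mg sin 25° − μN = ma, so 161.050 − 57.567 − 81.406 = 13.9 a, giving a = 1.5883 m/s².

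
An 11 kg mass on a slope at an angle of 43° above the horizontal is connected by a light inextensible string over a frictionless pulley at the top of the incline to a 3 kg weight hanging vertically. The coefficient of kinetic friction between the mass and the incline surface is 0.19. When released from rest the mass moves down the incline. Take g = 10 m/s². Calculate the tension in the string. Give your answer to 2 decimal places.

For the mass on the incline: the weight component along the slope is m₁g sin 43° = 11 × 10 × 0.6820 = 75.020 N and the normal force is N = m₁g cos 43° = 80.449 N.
Kinetic friction opposes the mass's motion down the incline: f = μN = 0.19 × 80.449 = 15.285 N acting up the slope.
Newton's second law for the mass (down-slope positive): 75.020 − 15.285 − T = 11 a. For the hanging weight (upward positive): T − 3 × 10 = 3 a.
Adding the two equations eliminates T: 29.735 = 14 a, so a = 2.1239 m/s².
Then from the hanging weight's equation, T = 3 × (10 + 2.1239) = 36.372 N.

36.37 N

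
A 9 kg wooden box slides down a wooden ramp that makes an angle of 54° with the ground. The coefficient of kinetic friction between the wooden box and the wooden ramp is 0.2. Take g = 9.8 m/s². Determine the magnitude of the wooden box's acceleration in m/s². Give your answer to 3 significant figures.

6.78 m/s²

Resolving the weight along the incline: the component pulling the wooden box down the slope is mg sin 54° = 9 × 9.8 × 0.8090 = 71.354 N, and the normal force is N = mg cos 54° = 9 × 9.8 × 0.5878 = 51.844 N.
Kinetic friction acts up the slope with magnitude f = μN = 0.2 × 51.844 = 10.369 N.
Net force along the incline is 71.354 − 10.369 = 60.985 N, so a = 60.985 / 9 = 6.7761 m/s².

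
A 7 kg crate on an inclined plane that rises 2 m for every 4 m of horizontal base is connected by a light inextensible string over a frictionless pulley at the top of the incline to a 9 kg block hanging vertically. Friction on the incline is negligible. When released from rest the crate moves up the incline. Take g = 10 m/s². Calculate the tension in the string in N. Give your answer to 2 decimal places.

For the crate on the incline: the weight component along the slope is m₁g sin 26.57° = 7 × 10 × 0.4472 = 31.304 N and the normal force is N = m₁g cos 26.57° = 62.610 N.
Newton's second law for the crate (up-slope positive): T − 31.304 = 7 a. For the hanging block (downward positive): 9 × 10 − T = 9 a.
Adding the two equations eliminates T: 58.696 = 16 a, so a = 3.6685 m/s².
Then from the hanging block's equation, T = 9 × (10 − 3.6685) = 56.983 N.

56.98 N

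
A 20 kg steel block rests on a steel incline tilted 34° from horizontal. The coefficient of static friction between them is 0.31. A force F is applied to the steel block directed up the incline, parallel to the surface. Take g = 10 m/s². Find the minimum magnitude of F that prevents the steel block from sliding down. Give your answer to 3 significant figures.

60.4 N

The normal force is N = mg cos 34° = 165.808 N. With F at its minimum the steel block is on the verge of sliding down, so static friction is at its maximum μ_s N = 0.31 × 165.808 = 51.400 N and acts up the slope.
Equilibrium along the incline: F + μ_s N = mg sin 34°, so F = 111.839 − 51.400 = 60.439 N.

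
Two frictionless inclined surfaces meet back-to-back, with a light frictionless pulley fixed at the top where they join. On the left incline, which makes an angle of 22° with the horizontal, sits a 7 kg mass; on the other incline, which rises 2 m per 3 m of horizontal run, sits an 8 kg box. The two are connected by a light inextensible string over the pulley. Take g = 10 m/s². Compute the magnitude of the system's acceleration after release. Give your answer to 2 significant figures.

1.2 m/s²

Resolve each weight along its own incline: the 7 kg mass has component 7 × 10 × sin 22° = 26.222 N down its slope, and the 8 kg mass has 8 × 10 × sin 33.69° = 44.376 N down its slope.
The 8 kg side's 44.376 N exceeds the other side's 26.222 N, so that mass slides down and the 7 kg mass slides up. Taking that direction as positive, Newton's second law for the whole system gives 44.376 − 26.222 = (7 + 8) a, so a = 18.154 / 15 = 1.2103 m/s².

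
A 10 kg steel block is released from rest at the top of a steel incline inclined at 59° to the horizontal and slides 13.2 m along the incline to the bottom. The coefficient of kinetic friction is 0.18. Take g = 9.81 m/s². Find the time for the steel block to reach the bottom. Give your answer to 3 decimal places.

1.876 s

The weight component along the incline is mg sin 59° = 84.088 N and the normal force is N = mg cos 59° = 50.525 N.
Friction up the slope is f = μN = 0.18 × 50.525 = 9.095 N, so the net downslope force is 84.088 − 9.095 = 74.993 N and a = 74.993 / 10 = 7.4993 m/s².
Starting from rest, L = ½at², so t = √(2L/a) = √(2 × 13.2 / 7.4993) = 1.8763 s.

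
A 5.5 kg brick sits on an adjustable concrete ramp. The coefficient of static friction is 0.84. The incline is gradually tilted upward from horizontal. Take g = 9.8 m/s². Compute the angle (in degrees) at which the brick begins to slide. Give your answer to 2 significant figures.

40°

At the threshold of sliding, static friction is at its maximum μ_s N and exactly balances the weight component along the incline: mg sin θ = μ_s mg cos θ.
Hence tan θ = μ_s = 0.84, so θ = arctan(0.84) = 40.0303°.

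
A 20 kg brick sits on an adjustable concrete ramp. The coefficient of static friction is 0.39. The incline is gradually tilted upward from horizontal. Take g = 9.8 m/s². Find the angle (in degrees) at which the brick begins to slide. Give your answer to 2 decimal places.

At the threshold of sliding, static friction is at its maximum μ_s N and exactly balances the weight component along the incline: mg sin θ = μ_s mg cos θ.
Hence tan θ = μ_s = 0.39, so θ = arctan(0.39) = 21.3058°.

21.31°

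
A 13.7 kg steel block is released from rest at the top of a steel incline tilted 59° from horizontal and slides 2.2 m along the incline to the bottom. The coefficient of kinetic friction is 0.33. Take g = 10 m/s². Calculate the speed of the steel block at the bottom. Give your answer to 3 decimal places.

5.499 m/s

The weight component along the incline is mg sin 59° = 117.432 N and the normal force is N = mg cos 59° = 70.560 N.
Friction up the slope is f = μN = 0.33 × 70.560 = 23.285 N, so the net downslope force is 117.432 − 23.285 = 94.147 N and a = 94.147 / 13.7 = 6.8720 m/s².
Starting from rest over a distance of 2.2 m, v² = 2aL = 2 × 6.8720 × 2.2 = 30.2368, so v = 5.4988 m/s.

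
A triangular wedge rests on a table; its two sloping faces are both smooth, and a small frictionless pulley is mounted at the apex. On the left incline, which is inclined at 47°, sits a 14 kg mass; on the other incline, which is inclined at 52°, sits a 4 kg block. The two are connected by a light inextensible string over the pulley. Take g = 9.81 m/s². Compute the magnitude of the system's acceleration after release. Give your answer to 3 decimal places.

3.862 m/s²

Resolve each weight along its own incline: the 14 kg mass has component 14 × 9.81 × sin 47° = 100.444 N down its slope, and the 4 kg mass has 4 × 9.81 × sin 52° = 30.922 N down its slope.
The 14 kg side's 100.444 N exceeds the other side's 30.922 N, so that mass slides down and the 4 kg mass slides up. Taking that direction as positive, Newton's second law for the whole system gives 100.444 − 30.922 = (14 + 4) a, so a = 69.522 / 18 = 3.8623 m/s².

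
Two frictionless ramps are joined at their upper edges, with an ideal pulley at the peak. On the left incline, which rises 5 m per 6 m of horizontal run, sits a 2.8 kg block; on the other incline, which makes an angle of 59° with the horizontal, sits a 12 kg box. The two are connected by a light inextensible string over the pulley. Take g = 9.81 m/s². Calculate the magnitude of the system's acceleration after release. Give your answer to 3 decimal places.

Resolve each weight along its own incline: the 2.8 kg mass has component 2.8 × 9.81 × sin 39.81° = 17.585 N down its slope, and the 12 kg mass has 12 × 9.81 × sin 59° = 100.906 N down its slope.
The 12 kg side's 100.906 N exceeds the other side's 17.585 N, so that mass slides down and the 2.8 kg mass slides up. Taking that direction as positive, Newton's second law for the whole system gives 100.906 − 17.585 = (2.8 + 12) a, so a = 83.321 / 14.8 = 5.6298 m/s².

5.630 m/s²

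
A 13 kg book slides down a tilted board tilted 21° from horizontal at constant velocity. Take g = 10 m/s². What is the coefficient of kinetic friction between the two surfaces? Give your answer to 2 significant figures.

At constant velocity the net force along the incline is zero: mg sin 21° = μ mg cos 21°.
So μ = tan 21° = 0.3584 / 0.9336 = 0.3839.

0.38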